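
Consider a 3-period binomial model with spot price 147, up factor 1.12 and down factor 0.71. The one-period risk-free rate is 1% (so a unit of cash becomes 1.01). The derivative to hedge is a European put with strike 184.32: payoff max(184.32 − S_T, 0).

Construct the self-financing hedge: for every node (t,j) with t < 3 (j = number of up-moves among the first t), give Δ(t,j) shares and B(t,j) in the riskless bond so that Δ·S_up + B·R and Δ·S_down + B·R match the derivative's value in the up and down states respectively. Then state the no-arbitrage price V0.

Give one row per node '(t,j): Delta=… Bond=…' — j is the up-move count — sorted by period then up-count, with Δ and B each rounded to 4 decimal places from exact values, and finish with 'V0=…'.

Under the risk-neutral measure, an up-move has probability p* = (R−d)/(u−d) = 0.7317 and values discount at R = 1.01.
Payoff layer (t=3): V(3,0)=131.7071, V(3,1)=101.3250, V(3,2)=53.3983, V(3,3)=0.0000
Node (2,0) S=74.1027: V=(p*·101.3250+(1−p*)·131.7071)/1.01=108.3923; Δ=(101.3250−131.7071)/(82.9950−52.6129)=-1.0000; B=V−Δ·S=182.4950
Node (2,1) S=116.8944: V=(p*·53.3983+(1−p*)·101.3250)/1.01=65.6006; Δ=(53.3983−101.3250)/(130.9217−82.9950)=-1.0000; B=V−Δ·S=182.4950
Node (2,2) S=184.3968: V=(p*·0.0000+(1−p*)·53.3983)/1.01=14.1845; Δ=(0.0000−53.3983)/(206.5244−130.9217)=-0.7063; B=V−Δ·S=144.4242
Node (1,0) S=104.3700: V=(p*·65.6006+(1−p*)·108.3923)/1.01=76.3182; Δ=(65.6006−108.3923)/(116.8944−74.1027)=-1.0000; B=V−Δ·S=180.6882
Node (1,1) S=164.6400: V=(p*·14.1845+(1−p*)·65.6006)/1.01=27.7021; Δ=(14.1845−65.6006)/(184.3968−116.8944)=-0.7617; B=V−Δ·S=153.1073
Node (0,0) S=147.0000: V=(p*·27.7021+(1−p*)·76.3182)/1.01=40.3420; Δ=(27.7021−76.3182)/(164.6400−104.3700)=-0.8066; B=V−Δ·S=158.9178
Each (Δ,B) replicates both successor values, so the strategy is self-financing and V0 is arbitrage-free.

(0,0): Delta=-0.8066 Bond=158.9178
(1,0): Delta=-1.0000 Bond=180.6882
(1,1): Delta=-0.7617 Bond=153.1073
(2,0): Delta=-1.0000 Bond=182.4950
(2,1): Delta=-1.0000 Bond=182.4950
(2,2): Delta=-0.7063 Bond=144.4242
V0=40.3420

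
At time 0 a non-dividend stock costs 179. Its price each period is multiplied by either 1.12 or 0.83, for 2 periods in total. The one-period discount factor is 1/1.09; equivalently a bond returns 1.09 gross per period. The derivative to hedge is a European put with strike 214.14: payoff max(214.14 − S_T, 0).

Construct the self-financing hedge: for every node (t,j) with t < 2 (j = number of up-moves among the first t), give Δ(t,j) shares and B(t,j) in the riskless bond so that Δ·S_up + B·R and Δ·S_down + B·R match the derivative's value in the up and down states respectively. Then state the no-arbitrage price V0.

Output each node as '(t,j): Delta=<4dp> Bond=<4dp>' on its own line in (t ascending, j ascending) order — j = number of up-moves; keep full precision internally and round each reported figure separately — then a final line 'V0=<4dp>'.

The replicating-portfolio and risk-neutral prices coincide; use p* = (1.09−0.83)/(1.12−0.83) = 0.8966 for the latter.
Payoff layer (t=2): V(2,0)=90.8269, V(2,1)=47.7416, V(2,2)=0.0000
Node (1,0) S=148.5700: V=(p*·47.7416+(1−p*)·90.8269)/1.09=47.8887; Δ=(47.7416−90.8269)/(166.3984−123.3131)=-1.0000; B=V−Δ·S=196.4587
Node (1,1) S=200.4800: V=(p*·0.0000+(1−p*)·47.7416)/1.09=4.5310; Δ=(0.0000−47.7416)/(224.5376−166.3984)=-0.8212; B=V−Δ·S=169.1572
Node (0,0) S=179.0000: V=(p*·4.5310+(1−p*)·47.8887)/1.09=8.2718; Δ=(4.5310−47.8887)/(200.4800−148.5700)=-0.8352; B=V−Δ·S=157.7812
The time-0 hedge costs 8.2718, which is the no-arbitrage price.

(0,0): Delta=-0.8352 Bond=157.7812
(1,0): Delta=-1.0000 Bond=196.4587
(1,1): Delta=-0.8212 Bond=169.1572
V0=8.2718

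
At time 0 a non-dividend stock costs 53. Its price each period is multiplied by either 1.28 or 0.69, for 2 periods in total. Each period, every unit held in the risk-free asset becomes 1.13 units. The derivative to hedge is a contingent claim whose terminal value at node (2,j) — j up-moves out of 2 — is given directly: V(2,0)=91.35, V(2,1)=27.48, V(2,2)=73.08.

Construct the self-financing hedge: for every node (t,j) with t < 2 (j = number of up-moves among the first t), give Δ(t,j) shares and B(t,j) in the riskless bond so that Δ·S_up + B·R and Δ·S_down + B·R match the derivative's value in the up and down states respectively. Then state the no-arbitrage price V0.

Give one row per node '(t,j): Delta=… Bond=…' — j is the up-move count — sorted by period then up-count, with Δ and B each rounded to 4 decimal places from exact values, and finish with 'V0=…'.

Under the risk-neutral measure, an up-move has probability p* = (R−d)/(u−d) = 0.7458 and values discount at R = 1.13.
Terminal payoffs: V(2,0)=91.3500, V(2,1)=27.4800, V(2,2)=73.0800
Node (1,0) S=36.5700: V=(p*·27.4800+(1−p*)·91.3500)/1.13=38.6886; Δ=(27.4800−91.3500)/(46.8096−25.2333)=-2.9602; B=V−Δ·S=146.9429
Node (1,1) S=67.8400: V=(p*·73.0800+(1−p*)·27.4800)/1.13=54.4131; Δ=(73.0800−27.4800)/(86.8352−46.8096)=1.1393; B=V−Δ·S=-22.8751
Node (0,0) S=53.0000: V=(p*·54.4131+(1−p*)·38.6886)/1.13=44.6153; Δ=(54.4131−38.6886)/(67.8400−36.5700)=0.5029; B=V−Δ·S=17.9637
Check: Δ(0,0)·S0 + B(0,0) = 44.6153 = V0.

(0,0): Delta=0.5029 Bond=17.9637
(1,0): Delta=-2.9602 Bond=146.9429
(1,1): Delta=1.1393 Bond=-22.8751
V0=44.6153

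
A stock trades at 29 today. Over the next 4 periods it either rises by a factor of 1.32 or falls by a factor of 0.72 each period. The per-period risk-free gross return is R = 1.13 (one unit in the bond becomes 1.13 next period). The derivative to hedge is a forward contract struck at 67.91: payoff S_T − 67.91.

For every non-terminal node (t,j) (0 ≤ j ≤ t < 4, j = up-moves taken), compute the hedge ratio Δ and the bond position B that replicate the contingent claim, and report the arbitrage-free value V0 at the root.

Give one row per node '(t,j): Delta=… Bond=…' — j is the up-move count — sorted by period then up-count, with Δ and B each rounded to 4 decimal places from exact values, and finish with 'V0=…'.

(0,0): Delta=1.0000 Bond=-41.6505
(1,0): Delta=1.0000 Bond=-47.0650
(1,1): Delta=1.0000 Bond=-47.0650
(2,0): Delta=1.0000 Bond=-53.1835
(2,1): Delta=1.0000 Bond=-53.1835
(2,2): Delta=1.0000 Bond=-53.1835
(3,0): Delta=1.0000 Bond=-60.0973
(3,1): Delta=1.0000 Bond=-60.0973
(3,2): Delta=1.0000 Bond=-60.0973
(3,3): Delta=1.0000 Bond=-60.0973
V0=-12.6505

Since d<R<u, set p* = (R−d)/(u−d) = 0.6833; price each node as the discounted p*-expectation of its children.
Payoff layer (t=4): V(4,0)=-60.1166, V(4,1)=-53.6221, V(4,2)=-41.7155, V(4,3)=-19.8867, V(4,4)=20.1328
  t=3,j=0: stock 10.8242 → up 14.2879 (V=-53.6221), down 7.7934 (V=-60.1166). Price -49.2732; hedge Δ=1.0000, bond B=-60.0973.
  t=3,j=1: stock 19.8444 → up 26.1945 (V=-41.7155), down 14.2879 (V=-53.6221). Price -40.2530; hedge Δ=1.0000, bond B=-60.0973.
  t=3,j=2: stock 36.3813 → up 48.0233 (V=-19.8867), down 26.1945 (V=-41.7155). Price -23.7160; hedge Δ=1.0000, bond B=-60.0973.
  t=3,j=3: stock 66.6991 → up 88.0428 (V=20.1328), down 48.0233 (V=-19.8867). Price 6.6017; hedge Δ=1.0000, bond B=-60.0973.
  t=2,j=0: stock 15.0336 → up 19.8444 (V=-40.2530), down 10.8242 (V=-49.2732). Price -38.1499; hedge Δ=1.0000, bond B=-53.1835.
  t=2,j=1: stock 27.5616 → up 36.3813 (V=-23.7160), down 19.8444 (V=-40.2530). Price -25.6219; hedge Δ=1.0000, bond B=-53.1835.
  t=2,j=2: stock 50.5296 → up 66.6991 (V=6.6017), down 36.3813 (V=-23.7160). Price -2.6539; hedge Δ=1.0000, bond B=-53.1835.
  t=1,j=0: stock 20.8800 → up 27.5616 (V=-25.6219), down 15.0336 (V=-38.1499). Price -26.1850; hedge Δ=1.0000, bond B=-47.0650.
  t=1,j=1: stock 38.2800 → up 50.5296 (V=-2.6539), down 27.5616 (V=-25.6219). Price -8.7850; hedge Δ=1.0000, bond B=-47.0650.
  t=0,j=0: stock 29.0000 → up 38.2800 (V=-8.7850), down 20.8800 (V=-26.1850). Price -12.6505; hedge Δ=1.0000, bond B=-41.6505.
Self-financing check: at every node Δ·S+B equals the discounted successor values.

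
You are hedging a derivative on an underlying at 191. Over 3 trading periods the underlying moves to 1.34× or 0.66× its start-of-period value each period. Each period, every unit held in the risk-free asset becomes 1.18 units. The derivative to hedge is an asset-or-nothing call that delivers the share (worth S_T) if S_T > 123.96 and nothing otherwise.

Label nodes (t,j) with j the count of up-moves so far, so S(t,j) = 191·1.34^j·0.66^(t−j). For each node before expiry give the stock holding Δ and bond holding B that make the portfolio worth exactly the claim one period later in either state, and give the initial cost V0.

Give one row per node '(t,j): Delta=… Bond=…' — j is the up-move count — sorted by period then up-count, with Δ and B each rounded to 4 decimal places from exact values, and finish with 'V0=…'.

The replicating-portfolio and risk-neutral prices coincide; use p* = (1.18−0.66)/(1.34−0.66) = 0.7647 for the latter.
Payoff layer (t=3): V(3,0)=0.0000, V(3,1)=0.0000, V(3,2)=226.3533, V(3,3)=459.5659
  t=2,j=0: stock 83.1996 → up 111.4875 (V=0.0000), down 54.9117 (V=0.0000). Price 0.0000; hedge Δ=0.0000, bond B=0.0000.
  t=2,j=1: stock 168.9204 → up 226.3533 (V=226.3533), down 111.4875 (V=0.0000). Price 146.6896; hedge Δ=1.9706, bond B=-186.1830.
  t=2,j=2: stock 342.9596 → up 459.5659 (V=459.5659), down 226.3533 (V=226.3533). Price 342.9596; hedge Δ=1.0000, bond B=0.0000.
  t=1,j=0: stock 126.0600 → up 168.9204 (V=146.6896), down 83.1996 (V=0.0000). Price 95.0631; hedge Δ=1.7112, bond B=-120.6569.
  t=1,j=1: stock 255.9400 → up 342.9596 (V=342.9596), down 168.9204 (V=146.6896). Price 251.5071; hedge Δ=1.1277, bond B=-37.1252.
  t=0,j=0: stock 191.0000 → up 255.9400 (V=251.5071), down 126.0600 (V=95.0631). Price 181.9464; hedge Δ=1.2045, bond B=-48.1184.
The time-0 hedge costs 181.9464, which is the no-arbitrage price.

(0,0): Delta=1.2045 Bond=-48.1184
(1,0): Delta=1.7112 Bond=-120.6569
(1,1): Delta=1.1277 Bond=-37.1252
(2,0): Delta=0.0000 Bond=0.0000
(2,1): Delta=1.9706 Bond=-186.1830
(2,2): Delta=1.0000 Bond=0.0000
V0=181.9464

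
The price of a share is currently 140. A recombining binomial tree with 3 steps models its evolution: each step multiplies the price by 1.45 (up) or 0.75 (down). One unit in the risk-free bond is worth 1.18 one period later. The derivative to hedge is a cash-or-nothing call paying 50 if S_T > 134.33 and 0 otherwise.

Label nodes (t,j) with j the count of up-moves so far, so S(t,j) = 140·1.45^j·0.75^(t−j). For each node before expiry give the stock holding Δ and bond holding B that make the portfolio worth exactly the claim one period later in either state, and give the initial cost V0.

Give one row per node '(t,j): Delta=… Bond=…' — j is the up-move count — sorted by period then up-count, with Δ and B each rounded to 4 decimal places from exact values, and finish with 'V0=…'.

(0,0): Delta=0.1736 Bond=-3.9676
(1,0): Delta=0.3541 Bond=-23.6341
(1,1): Delta=0.1150 Bond=7.2185
(2,0): Delta=0.0000 Bond=0.0000
(2,1): Delta=0.4692 Bond=-45.3995
(2,2): Delta=0.0000 Bond=42.3729
V0=20.3418

Under the risk-neutral measure, an up-move has probability p* = (R−d)/(u−d) = 0.6143 and values discount at R = 1.18.
Payoff layer (t=3): V(3,0)=0.0000, V(3,1)=0.0000, V(3,2)=50.0000, V(3,3)=50.0000
Node (2,0) S=78.7500: V=(p*·0.0000+(1−p*)·0.0000)/1.18=0.0000; Δ=(0.0000−0.0000)/(114.1875−59.0625)=0.0000; B=V−Δ·S=0.0000
Node (2,1) S=152.2500: V=(p*·50.0000+(1−p*)·0.0000)/1.18=26.0291; Δ=(50.0000−0.0000)/(220.7625−114.1875)=0.4692; B=V−Δ·S=-45.3995
Node (2,2) S=294.3500: V=(p*·50.0000+(1−p*)·50.0000)/1.18=42.3729; Δ=(50.0000−50.0000)/(426.8075−220.7625)=0.0000; B=V−Δ·S=42.3729
Node (1,0) S=105.0000: V=(p*·26.0291+(1−p*)·0.0000)/1.18=13.5502; Δ=(26.0291−0.0000)/(152.2500−78.7500)=0.3541; B=V−Δ·S=-23.6341
Node (1,1) S=203.0000: V=(p*·42.3729+(1−p*)·26.0291)/1.18=30.5668; Δ=(42.3729−26.0291)/(294.3500−152.2500)=0.1150; B=V−Δ·S=7.2185
Node (0,0) S=140.0000: V=(p*·30.5668+(1−p*)·13.5502)/1.18=20.3418; Δ=(30.5668−13.5502)/(203.0000−105.0000)=0.1736; B=V−Δ·S=-3.9676
The time-0 hedge costs 20.3418, which is the no-arbitrage price.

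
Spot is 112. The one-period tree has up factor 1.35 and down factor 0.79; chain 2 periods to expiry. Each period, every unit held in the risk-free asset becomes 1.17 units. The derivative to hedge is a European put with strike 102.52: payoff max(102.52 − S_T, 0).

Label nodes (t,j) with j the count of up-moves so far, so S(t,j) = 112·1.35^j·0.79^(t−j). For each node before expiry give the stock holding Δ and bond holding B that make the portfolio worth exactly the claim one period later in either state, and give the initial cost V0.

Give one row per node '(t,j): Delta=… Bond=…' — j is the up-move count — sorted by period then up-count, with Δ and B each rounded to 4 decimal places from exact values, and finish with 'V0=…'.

(0,0): Delta=-0.1429 Bond=18.4652
(1,0): Delta=-0.6584 Bond=67.2132
(1,1): Delta=0.0000 Bond=0.0000
V0=2.4620

The replicating-portfolio and risk-neutral prices coincide; use p* = (1.17−0.79)/(1.35−0.79) = 0.6786 for the latter.
At expiry t=2: V(2,0)=32.6208, V(2,1)=0.0000, V(2,2)=0.0000
Node (1,0) S=88.4800: V=(p*·0.0000+(1−p*)·32.6208)/1.17=8.9618; Δ=(0.0000−32.6208)/(119.4480−69.8992)=-0.6584; B=V−Δ·S=67.2132
Node (1,1) S=151.2000: V=(p*·0.0000+(1−p*)·0.0000)/1.17=0.0000; Δ=(0.0000−0.0000)/(204.1200−119.4480)=0.0000; B=V−Δ·S=0.0000
Node (0,0) S=112.0000: V=(p*·0.0000+(1−p*)·8.9618)/1.17=2.4620; Δ=(0.0000−8.9618)/(151.2000−88.4800)=-0.1429; B=V−Δ·S=18.4652
Self-financing check: at every node Δ·S+B equals the discounted successor values.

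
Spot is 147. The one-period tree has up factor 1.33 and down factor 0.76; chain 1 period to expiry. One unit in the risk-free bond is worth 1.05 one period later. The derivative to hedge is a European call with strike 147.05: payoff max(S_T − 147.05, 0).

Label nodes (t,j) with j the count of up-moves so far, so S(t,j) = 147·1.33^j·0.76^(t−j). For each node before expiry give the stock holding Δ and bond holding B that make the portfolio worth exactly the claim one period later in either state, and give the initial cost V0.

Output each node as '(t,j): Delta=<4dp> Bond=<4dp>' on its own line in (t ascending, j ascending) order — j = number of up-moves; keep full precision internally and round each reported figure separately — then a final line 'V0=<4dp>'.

(0,0): Delta=0.5784 Bond=-61.5365
V0=23.4810

No-arbitrage ⇒ martingale measure with p* = (R−d)/(u−d) = 0.5088.
Payoff layer (t=1): V(1,0)=0.0000, V(1,1)=48.4600
  t=0,j=0: stock 147.0000 → up 195.5100 (V=48.4600), down 111.7200 (V=0.0000). Price 23.4810; hedge Δ=0.5784, bond B=-61.5365.
Root portfolio cost Δ·147+B reproduces V0=23.4810.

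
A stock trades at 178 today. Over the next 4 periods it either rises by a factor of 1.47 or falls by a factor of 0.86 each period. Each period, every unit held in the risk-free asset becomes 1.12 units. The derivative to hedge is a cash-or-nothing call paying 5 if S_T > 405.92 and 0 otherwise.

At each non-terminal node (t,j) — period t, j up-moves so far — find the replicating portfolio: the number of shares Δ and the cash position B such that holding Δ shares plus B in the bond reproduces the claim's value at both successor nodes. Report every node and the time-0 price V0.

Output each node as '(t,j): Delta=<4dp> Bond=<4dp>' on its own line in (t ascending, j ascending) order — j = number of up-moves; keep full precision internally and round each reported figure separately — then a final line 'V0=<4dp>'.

No-arbitrage ⇒ martingale measure with p* = (R−d)/(u−d) = 0.4262.
Terminal values V(4,·): V(4,0)=0.0000, V(4,1)=0.0000, V(4,2)=0.0000, V(4,3)=5.0000, V(4,4)=5.0000
(3,0): S=113.2180. Δ = (V_up−V_dn)/(S_up−S_dn) = (0.0000−0.0000)/(166.4304−97.3675) = 0.0000. V = [p*·0.0000 + (1−p*)·0.0000]/1.12 = 0.0000. B = V − Δ·S = 0.0000.
(3,1): S=193.5237. Δ = (V_up−V_dn)/(S_up−S_dn) = (0.0000−0.0000)/(284.4799−166.4304) = 0.0000. V = [p*·0.0000 + (1−p*)·0.0000]/1.12 = 0.0000. B = V − Δ·S = 0.0000.
(3,2): S=330.7906. Δ = (V_up−V_dn)/(S_up−S_dn) = (5.0000−0.0000)/(486.2621−284.4799) = 0.0248. V = [p*·5.0000 + (1−p*)·0.0000]/1.12 = 1.9028. B = V − Δ·S = -6.2939.
(3,3): S=565.4211. Δ = (V_up−V_dn)/(S_up−S_dn) = (5.0000−5.0000)/(831.1690−486.2621) = 0.0000. V = [p*·5.0000 + (1−p*)·5.0000]/1.12 = 4.4643. B = V − Δ·S = 4.4643.
(2,0): S=131.6488. Δ = (V_up−V_dn)/(S_up−S_dn) = (0.0000−0.0000)/(193.5237−113.2180) = 0.0000. V = [p*·0.0000 + (1−p*)·0.0000]/1.12 = 0.0000. B = V − Δ·S = 0.0000.
(2,1): S=225.0276. Δ = (V_up−V_dn)/(S_up−S_dn) = (1.9028−0.0000)/(330.7906−193.5237) = 0.0139. V = [p*·1.9028 + (1−p*)·0.0000]/1.12 = 0.7241. B = V − Δ·S = -2.3952.
(2,2): S=384.6402. Δ = (V_up−V_dn)/(S_up−S_dn) = (4.4643−1.9028)/(565.4211−330.7906) = 0.0109. V = [p*·4.4643 + (1−p*)·1.9028]/1.12 = 2.6737. B = V − Δ·S = -1.5254.
(1,0): S=153.0800. Δ = (V_up−V_dn)/(S_up−S_dn) = (0.7241−0.0000)/(225.0276−131.6488) = 0.0078. V = [p*·0.7241 + (1−p*)·0.0000]/1.12 = 0.2756. B = V − Δ·S = -0.9115.
(1,1): S=261.6600. Δ = (V_up−V_dn)/(S_up−S_dn) = (2.6737−0.7241)/(384.6402−225.0276) = 0.0122. V = [p*·2.6737 + (1−p*)·0.7241]/1.12 = 1.3885. B = V − Δ·S = -1.8076.
(0,0): S=178.0000. Δ = (V_up−V_dn)/(S_up−S_dn) = (1.3885−0.2756)/(261.6600−153.0800) = 0.0102. V = [p*·1.3885 + (1−p*)·0.2756]/1.12 = 0.6696. B = V − Δ·S = -1.1549.
The time-0 hedge costs 0.6696, which is the no-arbitrage price.

(0,0): Delta=0.0102 Bond=-1.1549
(1,0): Delta=0.0078 Bond=-0.9115
(1,1): Delta=0.0122 Bond=-1.8076
(2,0): Delta=0.0000 Bond=0.0000
(2,1): Delta=0.0139 Bond=-2.3952
(2,2): Delta=0.0109 Bond=-1.5254
(3,0): Delta=0.0000 Bond=0.0000
(3,1): Delta=0.0000 Bond=0.0000
(3,2): Delta=0.0248 Bond=-6.2939
(3,3): Delta=0.0000 Bond=4.4643
V0=0.6696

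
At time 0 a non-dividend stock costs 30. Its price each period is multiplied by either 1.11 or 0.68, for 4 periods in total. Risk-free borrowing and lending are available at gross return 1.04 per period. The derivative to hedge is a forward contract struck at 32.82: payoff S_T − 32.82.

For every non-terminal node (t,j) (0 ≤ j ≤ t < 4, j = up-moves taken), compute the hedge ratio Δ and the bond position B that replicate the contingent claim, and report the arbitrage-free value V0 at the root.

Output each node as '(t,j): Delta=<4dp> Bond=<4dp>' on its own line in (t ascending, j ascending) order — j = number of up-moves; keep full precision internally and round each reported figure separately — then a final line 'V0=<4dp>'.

(0,0): Delta=1.0000 Bond=-28.0547
(1,0): Delta=1.0000 Bond=-29.1769
(1,1): Delta=1.0000 Bond=-29.1769
(2,0): Delta=1.0000 Bond=-30.3439
(2,1): Delta=1.0000 Bond=-30.3439
(2,2): Delta=1.0000 Bond=-30.3439
(3,0): Delta=1.0000 Bond=-31.5577
(3,1): Delta=1.0000 Bond=-31.5577
(3,2): Delta=1.0000 Bond=-31.5577
(3,3): Delta=1.0000 Bond=-31.5577
V0=1.9453

Since d<R<u, set p* = (R−d)/(u−d) = 0.8372; price each node as the discounted p*-expectation of its children.
At expiry t=4: V(4,0)=-26.4056, V(4,1)=-22.3494, V(4,2)=-15.7283, V(4,3)=-4.9203, V(4,4)=12.7221
(3,0): S=9.4330. Δ = (V_up−V_dn)/(S_up−S_dn) = (-22.3494−-26.4056)/(10.4706−6.4144) = 1.0000. V = [p*·-22.3494 + (1−p*)·-26.4056]/1.04 = -22.1247. B = V − Δ·S = -31.5577.
(3,1): S=15.3979. Δ = (V_up−V_dn)/(S_up−S_dn) = (-15.7283−-22.3494)/(17.0917−10.4706) = 1.0000. V = [p*·-15.7283 + (1−p*)·-22.3494]/1.04 = -16.1598. B = V − Δ·S = -31.5577.
(3,2): S=25.1348. Δ = (V_up−V_dn)/(S_up−S_dn) = (-4.9203−-15.7283)/(27.8997−17.0917) = 1.0000. V = [p*·-4.9203 + (1−p*)·-15.7283]/1.04 = -6.4229. B = V − Δ·S = -31.5577.
(3,3): S=41.0289. Δ = (V_up−V_dn)/(S_up−S_dn) = (12.7221−-4.9203)/(45.5421−27.8997) = 1.0000. V = [p*·12.7221 + (1−p*)·-4.9203]/1.04 = 9.4712. B = V − Δ·S = -31.5577.
(2,0): S=13.8720. Δ = (V_up−V_dn)/(S_up−S_dn) = (-16.1598−-22.1247)/(15.3979−9.4330) = 1.0000. V = [p*·-16.1598 + (1−p*)·-22.1247]/1.04 = -16.4719. B = V − Δ·S = -30.3439.
(2,1): S=22.6440. Δ = (V_up−V_dn)/(S_up−S_dn) = (-6.4229−-16.1598)/(25.1348−15.3979) = 1.0000. V = [p*·-6.4229 + (1−p*)·-16.1598]/1.04 = -7.6999. B = V − Δ·S = -30.3439.
(2,2): S=36.9630. Δ = (V_up−V_dn)/(S_up−S_dn) = (9.4712−-6.4229)/(41.0289−25.1348) = 1.0000. V = [p*·9.4712 + (1−p*)·-6.4229]/1.04 = 6.6191. B = V − Δ·S = -30.3439.
(1,0): S=20.4000. Δ = (V_up−V_dn)/(S_up−S_dn) = (-7.6999−-16.4719)/(22.6440−13.8720) = 1.0000. V = [p*·-7.6999 + (1−p*)·-16.4719]/1.04 = -8.7769. B = V − Δ·S = -29.1769.
(1,1): S=33.3000. Δ = (V_up−V_dn)/(S_up−S_dn) = (6.6191−-7.6999)/(36.9630−22.6440) = 1.0000. V = [p*·6.6191 + (1−p*)·-7.6999]/1.04 = 4.1231. B = V − Δ·S = -29.1769.
(0,0): S=30.0000. Δ = (V_up−V_dn)/(S_up−S_dn) = (4.1231−-8.7769)/(33.3000−20.4000) = 1.0000. V = [p*·4.1231 + (1−p*)·-8.7769]/1.04 = 1.9453. B = V − Δ·S = -28.0547.
Root portfolio cost Δ·30+B reproduces V0=1.9453.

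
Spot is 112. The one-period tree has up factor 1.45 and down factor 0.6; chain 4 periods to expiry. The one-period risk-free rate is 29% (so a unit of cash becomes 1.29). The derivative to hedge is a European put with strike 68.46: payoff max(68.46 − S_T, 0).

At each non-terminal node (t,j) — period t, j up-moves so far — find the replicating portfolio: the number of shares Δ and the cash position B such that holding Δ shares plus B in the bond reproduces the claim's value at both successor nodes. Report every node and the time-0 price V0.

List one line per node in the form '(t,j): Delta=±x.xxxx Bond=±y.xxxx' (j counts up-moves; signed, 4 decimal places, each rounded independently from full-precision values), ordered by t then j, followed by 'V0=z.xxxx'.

(0,0): Delta=-0.0148 Bond=1.9393
(1,0): Delta=-0.1150 Bond=9.2368
(1,1): Delta=-0.0051 Bond=0.9399
(2,0): Delta=-0.7005 Bond=35.5223
(2,1): Delta=-0.0588 Bond=6.4414
(2,2): Delta=0.0000 Bond=0.0000
(3,0): Delta=-1.0000 Bond=53.0698
(3,1): Delta=-0.6717 Bond=44.1435
(3,2): Delta=0.0000 Bond=0.0000
(3,3): Delta=0.0000 Bond=0.0000
V0=0.2855

No-arbitrage ⇒ martingale measure with p* = (R−d)/(u−d) = 0.8118.
Terminal payoffs: V(4,0)=53.9448, V(4,1)=33.3816, V(4,2)=0.0000, V(4,3)=0.0000, V(4,4)=0.0000
Node (3,0) S=24.1920: V=(p*·33.3816+(1−p*)·53.9448)/1.29=28.8778; Δ=(33.3816−53.9448)/(35.0784−14.5152)=-1.0000; B=V−Δ·S=53.0698
Node (3,1) S=58.4640: V=(p*·0.0000+(1−p*)·33.3816)/1.29=4.8710; Δ=(0.0000−33.3816)/(84.7728−35.0784)=-0.6717; B=V−Δ·S=44.1435
Node (3,2) S=141.2880: V=(p*·0.0000+(1−p*)·0.0000)/1.29=0.0000; Δ=(0.0000−0.0000)/(204.8676−84.7728)=0.0000; B=V−Δ·S=0.0000
Node (3,3) S=341.4460: V=(p*·0.0000+(1−p*)·0.0000)/1.29=0.0000; Δ=(0.0000−0.0000)/(495.0967−204.8676)=0.0000; B=V−Δ·S=0.0000
Node (2,0) S=40.3200: V=(p*·4.8710+(1−p*)·28.8778)/1.29=7.2790; Δ=(4.8710−28.8778)/(58.4640−24.1920)=-0.7005; B=V−Δ·S=35.5223
Node (2,1) S=97.4400: V=(p*·0.0000+(1−p*)·4.8710)/1.29=0.7108; Δ=(0.0000−4.8710)/(141.2880−58.4640)=-0.0588; B=V−Δ·S=6.4414
Node (2,2) S=235.4800: V=(p*·0.0000+(1−p*)·0.0000)/1.29=0.0000; Δ=(0.0000−0.0000)/(341.4460−141.2880)=0.0000; B=V−Δ·S=0.0000
Node (1,0) S=67.2000: V=(p*·0.7108+(1−p*)·7.2790)/1.29=1.5094; Δ=(0.7108−7.2790)/(97.4400−40.3200)=-0.1150; B=V−Δ·S=9.2368
Node (1,1) S=162.4000: V=(p*·0.0000+(1−p*)·0.7108)/1.29=0.1037; Δ=(0.0000−0.7108)/(235.4800−97.4400)=-0.0051; B=V−Δ·S=0.9399
Node (0,0) S=112.0000: V=(p*·0.1037+(1−p*)·1.5094)/1.29=0.2855; Δ=(0.1037−1.5094)/(162.4000−67.2000)=-0.0148; B=V−Δ·S=1.9393
Self-financing check: at every node Δ·S+B equals the discounted successor values.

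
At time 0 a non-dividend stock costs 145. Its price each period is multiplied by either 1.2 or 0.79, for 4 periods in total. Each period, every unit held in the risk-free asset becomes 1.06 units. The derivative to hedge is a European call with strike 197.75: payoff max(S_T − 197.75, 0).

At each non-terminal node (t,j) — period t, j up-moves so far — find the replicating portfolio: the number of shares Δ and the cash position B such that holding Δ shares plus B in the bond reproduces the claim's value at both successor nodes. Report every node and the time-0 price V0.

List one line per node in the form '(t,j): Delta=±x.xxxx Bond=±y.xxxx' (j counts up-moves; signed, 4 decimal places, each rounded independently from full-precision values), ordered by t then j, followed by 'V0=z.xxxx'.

(0,0): Delta=0.4156 Bond=-44.8639
(1,0): Delta=0.0016 Bond=-0.1350
(1,1): Delta=0.5569 Bond=-72.1443
(2,0): Delta=0.0000 Bond=0.0000
(2,1): Delta=0.0021 Bond=-0.2173
(2,2): Delta=0.7462 Bond=-116.0130
(3,0): Delta=0.0000 Bond=0.0000
(3,1): Delta=0.0000 Bond=0.0000
(3,2): Delta=0.0028 Bond=-0.3497
(3,3): Delta=1.0000 Bond=-186.5566
V0=15.3916

No-arbitrage ⇒ martingale measure with p* = (R−d)/(u−d) = 0.6585.
Terminal values V(4,·): V(4,0)=0.0000, V(4,1)=0.0000, V(4,2)=0.0000, V(4,3)=0.1924, V(4,4)=102.9220
  t=3,j=0: stock 71.4907 → up 85.7888 (V=0.0000), down 56.4776 (V=0.0000). Price 0.0000; hedge Δ=0.0000, bond B=0.0000.
  t=3,j=1: stock 108.5934 → up 130.3121 (V=0.0000), down 85.7888 (V=0.0000). Price 0.0000; hedge Δ=0.0000, bond B=0.0000.
  t=3,j=2: stock 164.9520 → up 197.9424 (V=0.1924), down 130.3121 (V=0.0000). Price 0.1195; hedge Δ=0.0028, bond B=-0.3497.
  t=3,j=3: stock 250.5600 → up 300.6720 (V=102.9220), down 197.9424 (V=0.1924). Price 64.0034; hedge Δ=1.0000, bond B=-186.5566.
  t=2,j=0: stock 90.4945 → up 108.5934 (V=0.0000), down 71.4907 (V=0.0000). Price 0.0000; hedge Δ=0.0000, bond B=0.0000.
  t=2,j=1: stock 137.4600 → up 164.9520 (V=0.1195), down 108.5934 (V=0.0000). Price 0.0743; hedge Δ=0.0021, bond B=-0.2173.
  t=2,j=2: stock 208.8000 → up 250.5600 (V=64.0034), down 164.9520 (V=0.1195). Price 39.8013; hedge Δ=0.7462, bond B=-116.0130.
  t=1,j=0: stock 114.5500 → up 137.4600 (V=0.0743), down 90.4945 (V=0.0000). Price 0.0461; hedge Δ=0.0016, bond B=-0.1350.
  t=1,j=1: stock 174.0000 → up 208.8000 (V=39.8013), down 137.4600 (V=0.0743). Price 24.7509; hedge Δ=0.5569, bond B=-72.1443.
  t=0,j=0: stock 145.0000 → up 174.0000 (V=24.7509), down 114.5500 (V=0.0461). Price 15.3916; hedge Δ=0.4156, bond B=-44.8639.
Root portfolio cost Δ·145+B reproduces V0=15.3916.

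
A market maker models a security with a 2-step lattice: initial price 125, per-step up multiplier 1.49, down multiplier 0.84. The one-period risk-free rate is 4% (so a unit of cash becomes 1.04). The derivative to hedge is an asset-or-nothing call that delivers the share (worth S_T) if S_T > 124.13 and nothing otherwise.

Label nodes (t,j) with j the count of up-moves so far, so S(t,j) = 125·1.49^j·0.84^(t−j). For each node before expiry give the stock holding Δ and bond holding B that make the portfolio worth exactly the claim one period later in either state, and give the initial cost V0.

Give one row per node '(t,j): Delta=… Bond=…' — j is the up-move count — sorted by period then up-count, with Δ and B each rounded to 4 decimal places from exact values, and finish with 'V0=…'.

(0,0): Delta=1.7226 Bond=-129.4118
(1,0): Delta=2.2923 Bond=-194.4053
(1,1): Delta=1.0000 Bond=0.0000
V0=85.9159

No-arbitrage ⇒ martingale measure with p* = (R−d)/(u−d) = 0.3077.
Terminal values V(2,·): V(2,0)=0.0000, V(2,1)=156.4500, V(2,2)=277.5125
Node (1,0) S=105.0000: V=(p*·156.4500+(1−p*)·0.0000)/1.04=46.2870; Δ=(156.4500−0.0000)/(156.4500−88.2000)=2.2923; B=V−Δ·S=-194.4053
Node (1,1) S=186.2500: V=(p*·277.5125+(1−p*)·156.4500)/1.04=186.2500; Δ=(277.5125−156.4500)/(277.5125−156.4500)=1.0000; B=V−Δ·S=0.0000
Node (0,0) S=125.0000: V=(p*·186.2500+(1−p*)·46.2870)/1.04=85.9159; Δ=(186.2500−46.2870)/(186.2500−105.0000)=1.7226; B=V−Δ·S=-129.4118
The time-0 hedge costs 85.9159, which is the no-arbitrage price.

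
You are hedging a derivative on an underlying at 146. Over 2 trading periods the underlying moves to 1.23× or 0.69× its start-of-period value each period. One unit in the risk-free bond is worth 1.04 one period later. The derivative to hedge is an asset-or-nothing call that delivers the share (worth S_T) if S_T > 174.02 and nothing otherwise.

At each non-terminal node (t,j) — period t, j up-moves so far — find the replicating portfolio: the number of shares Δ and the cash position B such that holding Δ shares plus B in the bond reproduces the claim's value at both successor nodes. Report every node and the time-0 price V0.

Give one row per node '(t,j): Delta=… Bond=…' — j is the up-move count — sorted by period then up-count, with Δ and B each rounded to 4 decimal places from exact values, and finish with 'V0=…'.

Since d<R<u, set p* = (R−d)/(u−d) = 0.6481; price each node as the discounted p*-expectation of its children.
Terminal payoffs: V(2,0)=0.0000, V(2,1)=0.0000, V(2,2)=220.8834
  t=1,j=0: stock 100.7400 → up 123.9102 (V=0.0000), down 69.5106 (V=0.0000). Price 0.0000; hedge Δ=0.0000, bond B=0.0000.
  t=1,j=1: stock 179.5800 → up 220.8834 (V=220.8834), down 123.9102 (V=0.0000). Price 137.6588; hedge Δ=2.2778, bond B=-271.3845.
  t=0,j=0: stock 146.0000 → up 179.5800 (V=137.6588), down 100.7400 (V=0.0000). Price 85.7916; hedge Δ=1.7461, bond B=-169.1321.
Check: Δ(0,0)·S0 + B(0,0) = 85.7916 = V0.

(0,0): Delta=1.7461 Bond=-169.1321
(1,0): Delta=0.0000 Bond=0.0000
(1,1): Delta=2.2778 Bond=-271.3845
V0=85.7916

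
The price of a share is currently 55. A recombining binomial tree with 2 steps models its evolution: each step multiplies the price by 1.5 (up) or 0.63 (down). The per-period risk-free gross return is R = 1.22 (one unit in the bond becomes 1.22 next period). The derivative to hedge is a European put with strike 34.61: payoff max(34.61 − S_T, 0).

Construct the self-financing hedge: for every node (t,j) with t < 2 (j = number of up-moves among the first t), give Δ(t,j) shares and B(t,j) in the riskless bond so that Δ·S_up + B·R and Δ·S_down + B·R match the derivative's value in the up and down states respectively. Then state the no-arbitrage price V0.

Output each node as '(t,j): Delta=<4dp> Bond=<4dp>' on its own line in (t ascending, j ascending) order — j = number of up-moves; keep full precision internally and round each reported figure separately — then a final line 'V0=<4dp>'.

The replicating-portfolio and risk-neutral prices coincide; use p* = (1.22−0.63)/(1.5−0.63) = 0.6782 for the latter.
At expiry t=2: V(2,0)=12.7805, V(2,1)=0.0000, V(2,2)=0.0000
  t=1,j=0: stock 34.6500 → up 51.9750 (V=0.0000), down 21.8295 (V=12.7805). Price 3.3715; hedge Δ=-0.4240, bond B=18.0618.
  t=1,j=1: stock 82.5000 → up 123.7500 (V=0.0000), down 51.9750 (V=0.0000). Price 0.0000; hedge Δ=0.0000, bond B=0.0000.
  t=0,j=0: stock 55.0000 → up 82.5000 (V=0.0000), down 34.6500 (V=3.3715). Price 0.8894; hedge Δ=-0.0705, bond B=4.7647.
The time-0 hedge costs 0.8894, which is the no-arbitrage price.

(0,0): Delta=-0.0705 Bond=4.7647
(1,0): Delta=-0.4240 Bond=18.0618
(1,1): Delta=0.0000 Bond=0.0000
V0=0.8894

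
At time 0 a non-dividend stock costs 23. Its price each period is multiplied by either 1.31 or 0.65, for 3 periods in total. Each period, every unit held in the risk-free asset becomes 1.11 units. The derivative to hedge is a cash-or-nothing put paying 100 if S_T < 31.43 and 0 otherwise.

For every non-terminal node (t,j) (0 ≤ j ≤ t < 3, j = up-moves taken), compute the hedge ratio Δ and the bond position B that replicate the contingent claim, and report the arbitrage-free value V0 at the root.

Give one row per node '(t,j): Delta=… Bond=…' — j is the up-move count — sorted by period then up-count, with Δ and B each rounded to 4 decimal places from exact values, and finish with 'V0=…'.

Since d<R<u, set p* = (R−d)/(u−d) = 0.6970; price each node as the discounted p*-expectation of its children.
At expiry t=3: V(3,0)=100.0000, V(3,1)=100.0000, V(3,2)=100.0000, V(3,3)=0.0000
  t=2,j=0: stock 9.7175 → up 12.7299 (V=100.0000), down 6.3164 (V=100.0000). Price 90.0901; hedge Δ=0.0000, bond B=90.0901.
  t=2,j=1: stock 19.5845 → up 25.6557 (V=100.0000), down 12.7299 (V=100.0000). Price 90.0901; hedge Δ=0.0000, bond B=90.0901.
  t=2,j=2: stock 39.4703 → up 51.7061 (V=0.0000), down 25.6557 (V=100.0000). Price 27.3000; hedge Δ=-3.8387, bond B=178.8152.
  t=1,j=0: stock 14.9500 → up 19.5845 (V=90.0901), down 9.7175 (V=90.0901). Price 81.1622; hedge Δ=0.0000, bond B=81.1622.
  t=1,j=1: stock 30.1300 → up 39.4703 (V=27.3000), down 19.5845 (V=90.0901). Price 41.7363; hedge Δ=-3.1575, bond B=136.8728.
  t=0,j=0: stock 23.0000 → up 30.1300 (V=41.7363), down 14.9500 (V=81.1622). Price 48.3636; hedge Δ=-2.5972, bond B=108.0998.
Self-financing check: at every node Δ·S+B equals the discounted successor values.

(0,0): Delta=-2.5972 Bond=108.0998
(1,0): Delta=0.0000 Bond=81.1622
(1,1): Delta=-3.1575 Bond=136.8728
(2,0): Delta=0.0000 Bond=90.0901
(2,1): Delta=0.0000 Bond=90.0901
(2,2): Delta=-3.8387 Bond=178.8152
V0=48.3636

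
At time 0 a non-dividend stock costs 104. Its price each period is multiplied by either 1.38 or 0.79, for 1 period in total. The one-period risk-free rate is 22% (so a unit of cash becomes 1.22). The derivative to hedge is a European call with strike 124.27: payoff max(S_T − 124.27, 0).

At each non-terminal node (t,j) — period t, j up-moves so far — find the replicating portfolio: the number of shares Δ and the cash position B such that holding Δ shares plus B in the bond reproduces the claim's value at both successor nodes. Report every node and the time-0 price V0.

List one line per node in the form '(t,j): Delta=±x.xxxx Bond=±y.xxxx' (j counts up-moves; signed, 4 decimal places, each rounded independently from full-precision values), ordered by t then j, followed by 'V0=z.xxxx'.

(0,0): Delta=0.3137 Bond=-21.1274
V0=11.4997

Since d<R<u, set p* = (R−d)/(u−d) = 0.7288; price each node as the discounted p*-expectation of its children.
Terminal values V(1,·): V(1,0)=0.0000, V(1,1)=19.2500
  t=0,j=0: stock 104.0000 → up 143.5200 (V=19.2500), down 82.1600 (V=0.0000). Price 11.4997; hedge Δ=0.3137, bond B=-21.1274.
The time-0 hedge costs 11.4997, which is the no-arbitrage price.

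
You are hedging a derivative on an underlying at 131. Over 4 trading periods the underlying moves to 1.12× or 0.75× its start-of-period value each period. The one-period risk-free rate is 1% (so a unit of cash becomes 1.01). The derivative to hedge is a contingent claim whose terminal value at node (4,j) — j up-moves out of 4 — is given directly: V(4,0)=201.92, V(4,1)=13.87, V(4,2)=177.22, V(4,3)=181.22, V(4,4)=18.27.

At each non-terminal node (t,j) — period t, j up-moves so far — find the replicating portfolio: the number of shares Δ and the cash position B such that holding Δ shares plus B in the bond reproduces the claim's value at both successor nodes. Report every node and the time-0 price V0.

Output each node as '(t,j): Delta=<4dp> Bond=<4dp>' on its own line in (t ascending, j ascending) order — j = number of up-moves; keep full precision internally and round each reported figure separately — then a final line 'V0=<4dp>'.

(0,0): Delta=-0.5864 Bond=200.0589
(1,0): Delta=1.4456 Bond=2.4183
(1,1): Delta=-1.1621 Bond=286.5231
(2,0): Delta=2.1382 Bond=-48.5972
(2,1): Delta=1.2493 Bond=24.0362
(2,2): Delta=-1.8453 Bond=401.6526
(3,0): Delta=-9.1964 Bond=577.3291
(3,1): Delta=5.3494 Bond=-314.1038
(3,2): Delta=0.0877 Bond=167.4375
(3,3): Delta=-2.3929 Bond=506.4595
V0=123.2379

The replicating-portfolio and risk-neutral prices coincide; use p* = (1.01−0.75)/(1.12−0.75) = 0.7027 for the latter.
Payoff layer (t=4): V(4,0)=201.9200, V(4,1)=13.8700, V(4,2)=177.2200, V(4,3)=181.2200, V(4,4)=18.2700
(3,0): S=55.2656. Δ = (V_up−V_dn)/(S_up−S_dn) = (13.8700−201.9200)/(61.8975−41.4492) = -9.1964. V = [p*·13.8700 + (1−p*)·201.9200]/1.01 = 69.0859. B = V − Δ·S = 577.3291.
(3,1): S=82.5300. Δ = (V_up−V_dn)/(S_up−S_dn) = (177.2200−13.8700)/(92.4336−61.8975) = 5.3494. V = [p*·177.2200 + (1−p*)·13.8700]/1.01 = 127.3827. B = V − Δ·S = -314.1038.
(3,2): S=123.2448. Δ = (V_up−V_dn)/(S_up−S_dn) = (181.2200−177.2200)/(138.0342−92.4336) = 0.0877. V = [p*·181.2200 + (1−p*)·177.2200]/1.01 = 178.2483. B = V − Δ·S = 167.4375.
(3,3): S=184.0456. Δ = (V_up−V_dn)/(S_up−S_dn) = (18.2700−181.2200)/(206.1310−138.0342) = -2.3929. V = [p*·18.2700 + (1−p*)·181.2200]/1.01 = 66.0541. B = V − Δ·S = 506.4595.
(2,0): S=73.6875. Δ = (V_up−V_dn)/(S_up−S_dn) = (127.3827−69.0859)/(82.5300−55.2656) = 2.1382. V = [p*·127.3827 + (1−p*)·69.0859]/1.01 = 108.9616. B = V − Δ·S = -48.5972.
(2,1): S=110.0400. Δ = (V_up−V_dn)/(S_up−S_dn) = (178.2483−127.3827)/(123.2448−82.5300) = 1.2493. V = [p*·178.2483 + (1−p*)·127.3827]/1.01 = 161.5110. B = V − Δ·S = 24.0362.
(2,2): S=164.3264. Δ = (V_up−V_dn)/(S_up−S_dn) = (66.0541−178.2483)/(184.0456−123.2448) = -1.8453. V = [p*·66.0541 + (1−p*)·178.2483]/1.01 = 98.4249. B = V − Δ·S = 401.6526.
(1,0): S=98.2500. Δ = (V_up−V_dn)/(S_up−S_dn) = (161.5110−108.9616)/(110.0400−73.6875) = 1.4456. V = [p*·161.5110 + (1−p*)·108.9616]/1.01 = 144.4438. B = V − Δ·S = 2.4183.
(1,1): S=146.7200. Δ = (V_up−V_dn)/(S_up−S_dn) = (98.4249−161.5110)/(164.3264−110.0400) = -1.1621. V = [p*·98.4249 + (1−p*)·161.5110]/1.01 = 116.0200. B = V − Δ·S = 286.5231.
(0,0): S=131.0000. Δ = (V_up−V_dn)/(S_up−S_dn) = (116.0200−144.4438)/(146.7200−98.2500) = -0.5864. V = [p*·116.0200 + (1−p*)·144.4438]/1.01 = 123.2379. B = V − Δ·S = 200.0589.
Root portfolio cost Δ·131+B reproduces V0=123.2379.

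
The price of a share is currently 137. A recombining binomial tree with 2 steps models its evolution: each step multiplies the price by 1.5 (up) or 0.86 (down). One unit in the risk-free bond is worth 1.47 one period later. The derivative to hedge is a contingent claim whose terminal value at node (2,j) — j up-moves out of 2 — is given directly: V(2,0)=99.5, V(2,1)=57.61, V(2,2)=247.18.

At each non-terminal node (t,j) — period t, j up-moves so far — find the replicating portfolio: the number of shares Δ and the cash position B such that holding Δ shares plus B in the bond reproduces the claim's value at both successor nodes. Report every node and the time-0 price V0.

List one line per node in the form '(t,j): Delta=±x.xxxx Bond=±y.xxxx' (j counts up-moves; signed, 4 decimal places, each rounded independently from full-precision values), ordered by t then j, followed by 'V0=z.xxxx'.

(0,0): Delta=1.3866 Bond=-83.5679
(1,0): Delta=-0.5555 Bond=105.9794
(1,1): Delta=1.4414 Bond=-134.0984
V0=106.3984

Since d<R<u, set p* = (R−d)/(u−d) = 0.9531; price each node as the discounted p*-expectation of its children.
Terminal values V(2,·): V(2,0)=99.5000, V(2,1)=57.6100, V(2,2)=247.1800
  t=1,j=0: stock 117.8200 → up 176.7300 (V=57.6100), down 101.3252 (V=99.5000). Price 40.5263; hedge Δ=-0.5555, bond B=105.9794.
  t=1,j=1: stock 205.5000 → up 308.2500 (V=247.1800), down 176.7300 (V=57.6100). Price 162.1047; hedge Δ=1.4414, bond B=-134.0984.
  t=0,j=0: stock 137.0000 → up 205.5000 (V=162.1047), down 117.8200 (V=40.5263). Price 106.3984; hedge Δ=1.3866, bond B=-83.5679.
The time-0 hedge costs 106.3984, which is the no-arbitrage price.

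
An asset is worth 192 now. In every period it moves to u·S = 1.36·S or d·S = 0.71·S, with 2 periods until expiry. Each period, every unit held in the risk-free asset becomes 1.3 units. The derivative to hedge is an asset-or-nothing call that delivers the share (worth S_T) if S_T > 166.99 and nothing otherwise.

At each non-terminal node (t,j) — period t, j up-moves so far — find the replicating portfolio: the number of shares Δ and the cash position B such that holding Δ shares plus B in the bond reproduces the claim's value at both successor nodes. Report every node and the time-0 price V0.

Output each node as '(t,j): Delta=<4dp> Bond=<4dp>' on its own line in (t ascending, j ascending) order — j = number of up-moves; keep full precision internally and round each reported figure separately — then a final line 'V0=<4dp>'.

(0,0): Delta=1.0551 Bond=-11.0610
(1,0): Delta=2.0923 Bond=-155.7758
(1,1): Delta=1.0000 Bond=0.0000
V0=191.5120

The replicating-portfolio and risk-neutral prices coincide; use p* = (1.3−0.71)/(1.36−0.71) = 0.9077 for the latter.
Payoff layer (t=2): V(2,0)=0.0000, V(2,1)=185.3952, V(2,2)=355.1232
(1,0): S=136.3200. Δ = (V_up−V_dn)/(S_up−S_dn) = (185.3952−0.0000)/(185.3952−96.7872) = 2.0923. V = [p*·185.3952 + (1−p*)·0.0000]/1.3 = 129.4475. B = V − Δ·S = -155.7758.
(1,1): S=261.1200. Δ = (V_up−V_dn)/(S_up−S_dn) = (355.1232−185.3952)/(355.1232−185.3952) = 1.0000. V = [p*·355.1232 + (1−p*)·185.3952]/1.3 = 261.1200. B = V − Δ·S = 0.0000.
(0,0): S=192.0000. Δ = (V_up−V_dn)/(S_up−S_dn) = (261.1200−129.4475)/(261.1200−136.3200) = 1.0551. V = [p*·261.1200 + (1−p*)·129.4475]/1.3 = 191.5120. B = V − Δ·S = -11.0610.
Self-financing check: at every node Δ·S+B equals the discounted successor values.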